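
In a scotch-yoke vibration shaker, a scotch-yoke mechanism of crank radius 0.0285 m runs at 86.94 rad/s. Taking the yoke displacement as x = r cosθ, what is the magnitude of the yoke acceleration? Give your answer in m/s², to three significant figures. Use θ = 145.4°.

177

ω = 86.94 rad/s
x = r cosθ ⇒ ẍ = −rω² cosθ (ω constant).
|a| = rω²|cosθ| = 0.0285·(86.94)²·|cos 145.4°| = 177.32 m/s².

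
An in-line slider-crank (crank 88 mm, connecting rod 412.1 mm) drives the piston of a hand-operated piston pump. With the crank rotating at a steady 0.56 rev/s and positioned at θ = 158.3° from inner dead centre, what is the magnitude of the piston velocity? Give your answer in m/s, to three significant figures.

0.0917

ω = 2π·0.56 = 3.519 rad/s
For an in-line slider-crank, x = r cosθ + √(L² − r² sin²θ), so v = −rω sinθ·[1 + r cosθ/√(L² − r² sin²θ)].
With r = 0.088 m, L = 0.4121 m, θ = 158.3°: √(L² − r² sin²θ) = 0.41081 m.
v = −0.088·3.519·0.36975·[1 + 0.088·-0.92913/0.41081] = -0.091701 m/s.
|v| = 0.091701 m/s.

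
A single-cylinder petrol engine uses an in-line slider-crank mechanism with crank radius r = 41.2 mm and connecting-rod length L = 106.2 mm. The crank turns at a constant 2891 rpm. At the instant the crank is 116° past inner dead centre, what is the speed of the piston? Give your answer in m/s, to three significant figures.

9.18

ω = 2π·2891/60 = 302.7 rad/s
For an in-line slider-crank, x = r cosθ + √(L² − r² sin²θ), so v = −rω sinθ·[1 + r cosθ/√(L² − r² sin²θ)].
With r = 0.0412 m, L = 0.1062 m, θ = 116°: √(L² − r² sin²θ) = 0.099535 m.
v = −0.0412·302.7·0.89879·[1 + 0.0412·-0.43837/0.099535] = -9.1765 m/s.
|v| = 9.1765 m/s.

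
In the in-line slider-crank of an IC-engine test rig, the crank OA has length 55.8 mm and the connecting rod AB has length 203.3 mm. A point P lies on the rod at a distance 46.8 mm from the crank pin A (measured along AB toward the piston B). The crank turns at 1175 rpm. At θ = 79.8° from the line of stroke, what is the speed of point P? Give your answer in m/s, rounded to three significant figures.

6.90

ω = 123 rad/s.  Crank-pin speed |V_A| = rω = 6.866 m/s, perpendicular to OA.
Rod angle: sinφ = −(r/L) sinθ ⇒ φ = -15.672°; ω_rod = −rω cosθ/√(L²−r²sin²θ) = -6.2115 rad/s.
V_P = V_A + ω_rod × AP, with AP = 0.0468 m along the rod.
Components: V_Px = −rω sinθ − a·ω_rod·sinφ = -6.836 m/s;  V_Py = rω cosθ + a·ω_rod·cosφ = +0.93596 m/s.
|V_P| = √(V_Px² + V_Py²) = 6.8997 m/s.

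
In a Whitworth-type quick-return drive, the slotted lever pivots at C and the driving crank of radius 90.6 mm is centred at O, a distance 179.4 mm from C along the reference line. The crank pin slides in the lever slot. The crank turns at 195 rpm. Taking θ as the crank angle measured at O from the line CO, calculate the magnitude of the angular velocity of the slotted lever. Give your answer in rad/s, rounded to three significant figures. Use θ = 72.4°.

5.34

ω = 20.42 rad/s (from 195 rpm).
Crank pin A relative to C: A = (d + r cosθ, r sinθ); lever angle φ = atan2(r sinθ, d + r cosθ).
Differentiating tanφ: φ̇ = rω(d cosθ + r)/(d² + r² + 2dr cosθ).
d² + r² + 2dr cosθ = |CA|² = 0.0502219 m²;  d cosθ + r = +0.14485 m.
|ω_lever| = |0.0906·20.42·+0.14485| / 0.0502219 = 5.3358 rad/s.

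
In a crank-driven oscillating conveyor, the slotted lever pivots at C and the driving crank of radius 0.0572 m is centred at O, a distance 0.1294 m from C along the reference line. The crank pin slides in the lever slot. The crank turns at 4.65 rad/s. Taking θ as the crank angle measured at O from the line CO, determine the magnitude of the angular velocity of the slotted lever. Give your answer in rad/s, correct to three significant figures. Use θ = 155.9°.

2.49

ω = 4.65 rad/s
Crank pin A relative to C: A = (d + r cosθ, r sinθ); lever angle φ = atan2(r sinθ, d + r cosθ).
Differentiating tanφ: φ̇ = rω(d cosθ + r)/(d² + r² + 2dr cosθ).
d² + r² + 2dr cosθ = |CA|² = 0.00650319 m²;  d cosθ + r = -0.060921 m.
|ω_lever| = |0.0572·4.65·-0.060921| / 0.00650319 = 2.4917 rad/s.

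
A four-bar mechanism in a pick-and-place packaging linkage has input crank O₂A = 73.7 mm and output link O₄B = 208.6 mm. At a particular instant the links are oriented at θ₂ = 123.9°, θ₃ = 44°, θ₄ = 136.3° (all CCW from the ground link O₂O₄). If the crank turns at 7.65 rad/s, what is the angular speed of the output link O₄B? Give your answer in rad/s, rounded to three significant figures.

ω₂ = 7.65 rad/s
Differentiating the loop-closure r₂e^{iθ₂}+r₃e^{iθ₃}=r₁+r₄e^{iθ₄} gives r₂ω₂e^{iθ₂}+r₃ω₃e^{iθ₃}=r₄ω₄e^{iθ₄}.
Eliminating the other unknown: ω₄ = r₂ω₂ sin(θ₂−θ₃) / [r₄ sin(θ₄−θ₃)].
Numerator sine = +0.98450; denominator sine = +0.99919.
Result = 0.0737·7.65·(+0.98450) / (0.2086·(+0.99919)) = +2.6631 rad/s; magnitude 2.6631 rad/s.

2.66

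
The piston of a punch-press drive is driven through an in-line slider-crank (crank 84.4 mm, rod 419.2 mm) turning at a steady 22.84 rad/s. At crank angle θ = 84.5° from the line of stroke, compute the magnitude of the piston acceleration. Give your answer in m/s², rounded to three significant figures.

4.66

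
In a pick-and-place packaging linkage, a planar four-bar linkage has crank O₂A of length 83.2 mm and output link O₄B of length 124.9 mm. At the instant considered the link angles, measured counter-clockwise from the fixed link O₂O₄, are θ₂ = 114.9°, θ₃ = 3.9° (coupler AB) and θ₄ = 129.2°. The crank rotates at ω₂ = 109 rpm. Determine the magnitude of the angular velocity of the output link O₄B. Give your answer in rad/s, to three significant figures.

ω₂ = 11.41 rad/s (from 109 rpm).
Differentiating the loop-closure r₂e^{iθ₂}+r₃e^{iθ₃}=r₁+r₄e^{iθ₄} gives r₂ω₂e^{iθ₂}+r₃ω₃e^{iθ₃}=r₄ω₄e^{iθ₄}.
Eliminating the other unknown: ω₄ = r₂ω₂ sin(θ₂−θ₃) / [r₄ sin(θ₄−θ₃)].
Numerator sine = +0.93358; denominator sine = +0.81614.
Result = 0.0832·11.41·(+0.93358) / (0.1249·(+0.81614)) = +8.6977 rad/s; magnitude 8.6977 rad/s.

8.70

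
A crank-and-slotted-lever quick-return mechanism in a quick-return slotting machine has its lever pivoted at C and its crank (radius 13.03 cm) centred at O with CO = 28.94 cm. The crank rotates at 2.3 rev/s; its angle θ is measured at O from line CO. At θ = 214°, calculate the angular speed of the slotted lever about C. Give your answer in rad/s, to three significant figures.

5.40

ω = 14.45 rad/s (from 2.3 rev/s).
Crank pin A relative to C: A = (d + r cosθ, r sinθ); lever angle φ = atan2(r sinθ, d + r cosθ).
Differentiating tanφ: φ̇ = rω(d cosθ + r)/(d² + r² + 2dr cosθ).
d² + r² + 2dr cosθ = |CA|² = 0.0382064 m²;  d cosθ + r = -0.10962 m.
|ω_lever| = |0.1303·14.45·-0.10962| / 0.0382064 = 5.4028 rad/s.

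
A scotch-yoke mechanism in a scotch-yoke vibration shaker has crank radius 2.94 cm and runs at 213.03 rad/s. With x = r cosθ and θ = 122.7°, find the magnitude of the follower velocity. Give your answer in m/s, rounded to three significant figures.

5.27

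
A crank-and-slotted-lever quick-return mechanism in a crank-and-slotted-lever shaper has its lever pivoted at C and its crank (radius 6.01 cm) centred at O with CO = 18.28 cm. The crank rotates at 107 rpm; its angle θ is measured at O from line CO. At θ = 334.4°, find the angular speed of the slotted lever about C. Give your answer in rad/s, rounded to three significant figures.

ω = 11.21 rad/s (from 107 rpm).
Crank pin A relative to C: A = (d + r cosθ, r sinθ); lever angle φ = atan2(r sinθ, d + r cosθ).
Differentiating tanφ: φ̇ = rω(d cosθ + r)/(d² + r² + 2dr cosθ).
d² + r² + 2dr cosθ = |CA|² = 0.0568434 m²;  d cosθ + r = +0.22495 m.
|ω_lever| = |0.0601·11.21·+0.22495| / 0.0568434 = 2.665 rad/s.

2.67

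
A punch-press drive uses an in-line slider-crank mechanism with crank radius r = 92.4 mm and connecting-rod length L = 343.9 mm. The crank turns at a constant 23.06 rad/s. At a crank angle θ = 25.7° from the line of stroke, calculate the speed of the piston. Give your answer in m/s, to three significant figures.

ω = 23.06 rad/s
For an in-line slider-crank, x = r cosθ + √(L² − r² sin²θ), so v = −rω sinθ·[1 + r cosθ/√(L² − r² sin²θ)].
With r = 0.0924 m, L = 0.3439 m, θ = 25.7°: √(L² − r² sin²θ) = 0.34156 m.
v = −0.0924·23.06·0.43366·[1 + 0.0924·0.90108/0.34156] = -1.1493 m/s.
|v| = 1.1493 m/s.

1.15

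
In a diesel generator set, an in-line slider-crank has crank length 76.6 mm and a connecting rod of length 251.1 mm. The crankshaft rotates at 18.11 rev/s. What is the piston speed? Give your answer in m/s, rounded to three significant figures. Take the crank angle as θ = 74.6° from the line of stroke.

ω = 2π·18.1 = 113.8 rad/s
For an in-line slider-crank, x = r cosθ + √(L² − r² sin²θ), so v = −rω sinθ·[1 + r cosθ/√(L² − r² sin²θ)].
With r = 0.0766 m, L = 0.2511 m, θ = 74.6°: √(L² − r² sin²θ) = 0.23999 m.
v = −0.0766·113.8·0.96410·[1 + 0.0766·0.26556/0.23999] = -9.1155 m/s.
|v| = 9.1155 m/s.

9.12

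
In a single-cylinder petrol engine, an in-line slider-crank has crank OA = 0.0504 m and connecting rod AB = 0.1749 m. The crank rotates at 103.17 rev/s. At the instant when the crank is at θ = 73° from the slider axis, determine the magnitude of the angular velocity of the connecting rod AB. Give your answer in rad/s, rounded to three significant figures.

56.8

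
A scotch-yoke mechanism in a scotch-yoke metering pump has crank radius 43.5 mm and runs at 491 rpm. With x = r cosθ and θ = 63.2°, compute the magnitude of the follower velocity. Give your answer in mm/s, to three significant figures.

2000

ω = 51.42 rad/s (from 491 rpm).
x = r cosθ ⇒ ẋ = −rω sinθ.
|v| = rω|sinθ| = 0.0435·51.42·|sin 63.2°| = 1.9964 m/s = 1996.4 mm/s.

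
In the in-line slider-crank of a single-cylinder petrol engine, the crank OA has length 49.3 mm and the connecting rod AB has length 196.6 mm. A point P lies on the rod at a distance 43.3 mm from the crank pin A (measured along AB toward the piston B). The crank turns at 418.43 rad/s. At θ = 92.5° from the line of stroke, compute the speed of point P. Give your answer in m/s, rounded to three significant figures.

20.6

ω = 418.4 rad/s.  Crank-pin speed |V_A| = rω = 20.629 m/s, perpendicular to OA.
Rod angle: sinφ = −(r/L) sinθ ⇒ φ = -14.509°; ω_rod = −rω cosθ/√(L²−r²sin²θ) = +4.7276 rad/s.
V_P = V_A + ω_rod × AP, with AP = 0.0433 m along the rod.
Components: V_Px = −rω sinθ − a·ω_rod·sinφ = -20.558 m/s;  V_Py = rω cosθ + a·ω_rod·cosφ = -0.70163 m/s.
|V_P| = √(V_Px² + V_Py²) = 20.57 m/s.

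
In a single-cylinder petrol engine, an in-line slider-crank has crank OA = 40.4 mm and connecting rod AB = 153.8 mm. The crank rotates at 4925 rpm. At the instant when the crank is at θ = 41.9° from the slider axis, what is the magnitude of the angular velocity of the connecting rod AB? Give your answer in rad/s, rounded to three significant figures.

ω = 515.7 rad/s (converted from 4925 rpm).
The rod makes angle φ with the slider axis where L sinφ = r sinθ; differentiating, L cosφ·φ̇ = r ω cosθ.
L cosφ = √(L² − r² sin²θ) = 0.15141 m.
|ω_rod| = r ω |cosθ| / √(L² − r² sin²θ) = 0.0404·515.7·0.74431/0.15141 = 102.42 rad/s.

102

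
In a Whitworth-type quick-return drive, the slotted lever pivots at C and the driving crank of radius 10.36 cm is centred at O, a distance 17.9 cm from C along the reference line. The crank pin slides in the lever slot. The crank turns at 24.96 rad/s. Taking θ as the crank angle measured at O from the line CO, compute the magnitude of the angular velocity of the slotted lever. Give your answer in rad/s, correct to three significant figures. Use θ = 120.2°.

1.45

ω = 24.96 rad/s
Crank pin A relative to C: A = (d + r cosθ, r sinθ); lever angle φ = atan2(r sinθ, d + r cosθ).
Differentiating tanφ: φ̇ = rω(d cosθ + r)/(d² + r² + 2dr cosθ).
d² + r² + 2dr cosθ = |CA|² = 0.0241176 m²;  d cosθ + r = +0.013559 m.
|ω_lever| = |0.1036·24.96·+0.013559| / 0.0241176 = 1.4538 rad/s.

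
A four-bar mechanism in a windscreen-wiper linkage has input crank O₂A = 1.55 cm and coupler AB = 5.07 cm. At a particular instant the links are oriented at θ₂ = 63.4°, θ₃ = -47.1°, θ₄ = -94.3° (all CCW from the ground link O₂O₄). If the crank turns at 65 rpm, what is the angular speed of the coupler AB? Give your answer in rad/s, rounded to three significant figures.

1.08

ω₂ = 6.807 rad/s (from 65 rpm).
Differentiating the loop-closure r₂e^{iθ₂}+r₃e^{iθ₃}=r₁+r₄e^{iθ₄} gives r₂ω₂e^{iθ₂}+r₃ω₃e^{iθ₃}=r₄ω₄e^{iθ₄}.
Eliminating the other unknown: ω₃ = r₂ω₂ sin(θ₄−θ₂) / [r₃ sin(θ₃−θ₄)].
Numerator sine = -0.37946; denominator sine = +0.73373.
Result = 0.0155·6.807·(-0.37946) / (0.0507·(+0.73373)) = -1.0762 rad/s; magnitude 1.0762 rad/s.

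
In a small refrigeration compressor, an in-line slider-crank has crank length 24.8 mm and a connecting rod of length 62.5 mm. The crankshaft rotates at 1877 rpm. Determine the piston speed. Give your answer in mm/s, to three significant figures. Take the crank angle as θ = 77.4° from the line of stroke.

ω = 2π·1877/60 = 196.6 rad/s
For an in-line slider-crank, x = r cosθ + √(L² − r² sin²θ), so v = −rω sinθ·[1 + r cosθ/√(L² − r² sin²θ)].
With r = 0.0248 m, L = 0.0625 m, θ = 77.4°: √(L² − r² sin²θ) = 0.057624 m.
v = −0.0248·196.6·0.97592·[1 + 0.0248·0.21814/0.057624] = -5.2039 m/s.
|v| = 5.2039 m/s = 5203.9 mm/s.

5200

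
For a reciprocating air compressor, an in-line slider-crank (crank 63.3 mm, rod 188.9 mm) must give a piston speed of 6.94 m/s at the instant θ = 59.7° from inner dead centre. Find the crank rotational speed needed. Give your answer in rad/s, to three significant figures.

108

For an in-line slider-crank, |v_piston| = rω|sinθ|·[1 + r cosθ/√(L² − r² sin²θ)].
With r = 0.0633 m, L = 0.1889 m, θ = 59.7°: the bracketed kinematic factor |dx/dθ| = 0.064306 m.
ω = v/|dx/dθ| = 6.94/0.064306 = 107.92 rad/s.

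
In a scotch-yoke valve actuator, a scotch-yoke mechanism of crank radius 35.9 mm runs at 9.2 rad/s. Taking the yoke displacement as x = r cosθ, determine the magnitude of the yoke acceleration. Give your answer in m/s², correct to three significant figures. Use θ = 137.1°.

2.23

ω = 9.2 rad/s
x = r cosθ ⇒ ẍ = −rω² cosθ (ω constant).
|a| = rω²|cosθ| = 0.0359·(9.2)²·|cos 137.1°| = 2.2259 m/s².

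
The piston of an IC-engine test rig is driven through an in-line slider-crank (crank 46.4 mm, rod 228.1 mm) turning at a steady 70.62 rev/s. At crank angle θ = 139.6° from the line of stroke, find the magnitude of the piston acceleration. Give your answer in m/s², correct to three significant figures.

6640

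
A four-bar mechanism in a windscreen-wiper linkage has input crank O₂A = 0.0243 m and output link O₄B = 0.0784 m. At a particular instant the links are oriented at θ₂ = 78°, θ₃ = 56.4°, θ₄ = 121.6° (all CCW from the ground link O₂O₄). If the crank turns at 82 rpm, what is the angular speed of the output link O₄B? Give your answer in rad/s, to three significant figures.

ω₂ = 8.587 rad/s (from 82 rpm).
Differentiating the loop-closure r₂e^{iθ₂}+r₃e^{iθ₃}=r₁+r₄e^{iθ₄} gives r₂ω₂e^{iθ₂}+r₃ω₃e^{iθ₃}=r₄ω₄e^{iθ₄}.
Eliminating the other unknown: ω₄ = r₂ω₂ sin(θ₂−θ₃) / [r₄ sin(θ₄−θ₃)].
Numerator sine = +0.36812; denominator sine = +0.90778.
Result = 0.0243·8.587·(+0.36812) / (0.0784·(+0.90778)) = +1.0793 rad/s; magnitude 1.0793 rad/s.

1.08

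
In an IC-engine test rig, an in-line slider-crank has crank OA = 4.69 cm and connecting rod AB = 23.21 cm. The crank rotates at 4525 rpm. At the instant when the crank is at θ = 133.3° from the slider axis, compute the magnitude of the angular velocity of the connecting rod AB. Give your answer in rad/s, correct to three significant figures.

ω = 473.9 rad/s (converted from 4525 rpm).
The rod makes angle φ with the slider axis where L sinφ = r sinθ; differentiating, L cosφ·φ̇ = r ω cosθ.
L cosφ = √(L² − r² sin²θ) = 0.22958 m.
|ω_rod| = r ω |cosθ| / √(L² − r² sin²θ) = 0.0469·473.9·0.68582/0.22958 = 66.39 rad/s.

66.4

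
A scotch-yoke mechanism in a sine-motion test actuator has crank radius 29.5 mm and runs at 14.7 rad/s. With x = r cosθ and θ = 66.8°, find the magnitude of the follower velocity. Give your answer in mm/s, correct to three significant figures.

ω = 14.7 rad/s
x = r cosθ ⇒ ẋ = −rω sinθ.
|v| = rω|sinθ| = 0.0295·14.7·|sin 66.8°| = 0.39858 m/s = 398.58 mm/s.

399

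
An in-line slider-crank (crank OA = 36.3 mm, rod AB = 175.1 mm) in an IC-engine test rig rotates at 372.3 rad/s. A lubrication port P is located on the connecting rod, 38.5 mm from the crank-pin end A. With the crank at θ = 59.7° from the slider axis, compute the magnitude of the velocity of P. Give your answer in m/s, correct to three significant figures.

13.1

ω = 372.3 rad/s.  Crank-pin speed |V_A| = rω = 13.514 m/s, perpendicular to OA.
Rod angle: sinφ = −(r/L) sinθ ⇒ φ = -10.311°; ω_rod = −rω cosθ/√(L²−r²sin²θ) = -39.579 rad/s.
V_P = V_A + ω_rod × AP, with AP = 0.0385 m along the rod.
Components: V_Px = −rω sinθ − a·ω_rod·sinφ = -11.941 m/s;  V_Py = rω cosθ + a·ω_rod·cosφ = +5.3192 m/s.
|V_P| = √(V_Px² + V_Py²) = 13.072 m/s.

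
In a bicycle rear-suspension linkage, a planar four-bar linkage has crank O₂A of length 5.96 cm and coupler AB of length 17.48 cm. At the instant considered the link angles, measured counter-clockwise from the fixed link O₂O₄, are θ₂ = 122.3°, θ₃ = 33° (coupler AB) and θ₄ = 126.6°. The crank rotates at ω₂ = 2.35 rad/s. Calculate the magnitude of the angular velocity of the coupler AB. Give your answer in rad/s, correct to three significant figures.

ω₂ = 2.35 rad/s
Differentiating the loop-closure r₂e^{iθ₂}+r₃e^{iθ₃}=r₁+r₄e^{iθ₄} gives r₂ω₂e^{iθ₂}+r₃ω₃e^{iθ₃}=r₄ω₄e^{iθ₄}.
Eliminating the other unknown: ω₃ = r₂ω₂ sin(θ₄−θ₂) / [r₃ sin(θ₃−θ₄)].
Numerator sine = +0.07498; denominator sine = -0.99803.
Result = 0.0596·2.35·(+0.07498) / (0.1748·(-0.99803)) = -0.060196 rad/s; magnitude 0.060196 rad/s.

0.0602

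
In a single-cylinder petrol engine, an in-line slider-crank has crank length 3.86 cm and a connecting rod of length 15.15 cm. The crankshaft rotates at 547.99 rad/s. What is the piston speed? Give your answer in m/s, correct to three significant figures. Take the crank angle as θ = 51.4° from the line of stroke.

ω = 548 rad/s
For an in-line slider-crank, x = r cosθ + √(L² − r² sin²θ), so v = −rω sinθ·[1 + r cosθ/√(L² − r² sin²θ)].
With r = 0.0386 m, L = 0.1515 m, θ = 51.4°: √(L² − r² sin²θ) = 0.14847 m.
v = −0.0386·548·0.78152·[1 + 0.0386·0.62388/0.14847] = -19.212 m/s.
|v| = 19.212 m/s.

19.2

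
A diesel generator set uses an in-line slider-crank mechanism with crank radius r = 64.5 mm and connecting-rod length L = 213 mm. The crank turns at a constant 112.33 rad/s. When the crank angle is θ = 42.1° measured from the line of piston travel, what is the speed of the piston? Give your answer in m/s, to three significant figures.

ω = 112.3 rad/s
For an in-line slider-crank, x = r cosθ + √(L² − r² sin²θ), so v = −rω sinθ·[1 + r cosθ/√(L² − r² sin²θ)].
With r = 0.0645 m, L = 0.213 m, θ = 42.1°: √(L² − r² sin²θ) = 0.20856 m.
v = −0.0645·112.3·0.67043·[1 + 0.0645·0.74198/0.20856] = -5.972 m/s.
|v| = 5.972 m/s.

5.97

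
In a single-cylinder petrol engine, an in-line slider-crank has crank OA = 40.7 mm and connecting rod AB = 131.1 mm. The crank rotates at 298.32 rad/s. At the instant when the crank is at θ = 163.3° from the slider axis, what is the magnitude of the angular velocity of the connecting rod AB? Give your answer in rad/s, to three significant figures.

ω = 298.3 rad/s
The rod makes angle φ with the slider axis where L sinφ = r sinθ; differentiating, L cosφ·φ̇ = r ω cosθ.
L cosφ = √(L² − r² sin²θ) = 0.13058 m.
|ω_rod| = r ω |cosθ| / √(L² − r² sin²θ) = 0.0407·298.3·0.95782/0.13058 = 89.062 rad/s.

89.1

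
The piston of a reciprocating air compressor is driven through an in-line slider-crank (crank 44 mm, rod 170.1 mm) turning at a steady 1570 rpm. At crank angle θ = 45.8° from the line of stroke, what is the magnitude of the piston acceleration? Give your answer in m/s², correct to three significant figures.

826

ω = 2π·1570/60 = 164.4 rad/s
x(θ) = r cosθ + √(L² − r² sin²θ); with ω constant, a = ω²·d²x/dθ².
d²x/dθ² = −r cosθ − r²(cos2θ)/√u − r⁴ sin²2θ/(4u^{3/2}),  u = L² − r² sin²θ = 0.027939 m².
Substituting r = 0.044 m, L = 0.1701 m, θ = 45.8°: d²x/dθ² = -0.030552 m.
a = ω²·d²x/dθ² = (164.4)²·(-0.030552) = -825.85 m/s²;  |a| = 825.85 m/s².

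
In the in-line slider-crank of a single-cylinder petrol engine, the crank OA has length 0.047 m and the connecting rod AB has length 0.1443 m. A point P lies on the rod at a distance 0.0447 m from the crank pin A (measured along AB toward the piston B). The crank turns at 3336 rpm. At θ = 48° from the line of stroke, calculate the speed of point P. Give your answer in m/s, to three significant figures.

15.1

ω = 349.3 rad/s.  Crank-pin speed |V_A| = rω = 16.419 m/s, perpendicular to OA.
Rod angle: sinφ = −(r/L) sinθ ⇒ φ = -14.008°; ω_rod = −rω cosθ/√(L²−r²sin²θ) = -78.471 rad/s.
V_P = V_A + ω_rod × AP, with AP = 0.0447 m along the rod.
Components: V_Px = −rω sinθ − a·ω_rod·sinφ = -13.051 m/s;  V_Py = rω cosθ + a·ω_rod·cosφ = +7.5833 m/s.
|V_P| = √(V_Px² + V_Py²) = 15.094 m/s.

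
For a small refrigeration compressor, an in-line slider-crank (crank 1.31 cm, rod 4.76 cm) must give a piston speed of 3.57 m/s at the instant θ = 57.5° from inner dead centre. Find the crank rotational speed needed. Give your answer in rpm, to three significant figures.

For an in-line slider-crank, |v_piston| = rω|sinθ|·[1 + r cosθ/√(L² − r² sin²θ)].
With r = 0.0131 m, L = 0.0476 m, θ = 57.5°: the bracketed kinematic factor |dx/dθ| = 0.012728 m.
ω = v/|dx/dθ| = 3.57/0.012728 = 280.48 rad/s.
N = 60ω/(2π) = 2678.4 rpm.

2680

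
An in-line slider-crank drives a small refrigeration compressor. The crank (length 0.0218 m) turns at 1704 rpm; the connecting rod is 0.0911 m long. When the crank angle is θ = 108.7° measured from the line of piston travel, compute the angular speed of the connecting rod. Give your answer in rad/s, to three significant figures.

14.1

ω = 178.4 rad/s (converted from 1704 rpm).
The rod makes angle φ with the slider axis where L sinφ = r sinθ; differentiating, L cosφ·φ̇ = r ω cosθ.
L cosφ = √(L² − r² sin²θ) = 0.088729 m.
|ω_rod| = r ω |cosθ| / √(L² − r² sin²θ) = 0.0218·178.4·0.32061/0.088729 = 14.056 rad/s.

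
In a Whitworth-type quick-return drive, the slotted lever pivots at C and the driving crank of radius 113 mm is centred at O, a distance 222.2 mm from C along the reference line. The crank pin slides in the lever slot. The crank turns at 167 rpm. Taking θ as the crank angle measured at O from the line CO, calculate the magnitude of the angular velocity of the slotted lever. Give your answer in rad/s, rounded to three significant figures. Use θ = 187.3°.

ω = 17.49 rad/s (from 167 rpm).
Crank pin A relative to C: A = (d + r cosθ, r sinθ); lever angle φ = atan2(r sinθ, d + r cosθ).
Differentiating tanφ: φ̇ = rω(d cosθ + r)/(d² + r² + 2dr cosθ).
d² + r² + 2dr cosθ = |CA|² = 0.0123317 m²;  d cosθ + r = -0.1074 m.
|ω_lever| = |0.113·17.49·-0.1074| / 0.0123317 = 17.211 rad/s.

17.2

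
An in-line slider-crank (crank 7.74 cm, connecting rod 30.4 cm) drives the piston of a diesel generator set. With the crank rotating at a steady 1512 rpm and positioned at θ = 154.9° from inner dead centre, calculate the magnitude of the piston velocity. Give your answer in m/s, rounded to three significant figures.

ω = 2π·1512/60 = 158.3 rad/s
For an in-line slider-crank, x = r cosθ + √(L² − r² sin²θ), so v = −rω sinθ·[1 + r cosθ/√(L² − r² sin²θ)].
With r = 0.0774 m, L = 0.304 m, θ = 154.9°: √(L² − r² sin²θ) = 0.30222 m.
v = −0.0774·158.3·0.42420·[1 + 0.0774·-0.90557/0.30222] = -3.993 m/s.
|v| = 3.993 m/s.

3.99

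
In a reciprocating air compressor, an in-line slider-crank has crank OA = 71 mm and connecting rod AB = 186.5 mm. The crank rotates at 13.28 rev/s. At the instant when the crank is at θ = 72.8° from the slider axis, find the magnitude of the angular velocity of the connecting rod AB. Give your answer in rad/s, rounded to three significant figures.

10.1

ω = 83.44 rad/s (converted from 13.28 rev/s).
The rod makes angle φ with the slider axis where L sinφ = r sinθ; differentiating, L cosφ·φ̇ = r ω cosθ.
L cosφ = √(L² − r² sin²θ) = 0.17373 m.
|ω_rod| = r ω |cosθ| / √(L² − r² sin²θ) = 0.071·83.44·0.29571/0.17373 = 10.084 rad/s.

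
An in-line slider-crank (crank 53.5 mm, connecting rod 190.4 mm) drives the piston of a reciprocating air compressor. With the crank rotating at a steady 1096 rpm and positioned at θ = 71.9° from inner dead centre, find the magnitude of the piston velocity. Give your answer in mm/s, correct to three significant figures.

ω = 2π·1096/60 = 114.8 rad/s
For an in-line slider-crank, x = r cosθ + √(L² − r² sin²θ), so v = −rω sinθ·[1 + r cosθ/√(L² − r² sin²θ)].
With r = 0.0535 m, L = 0.1904 m, θ = 71.9°: √(L² − r² sin²θ) = 0.18348 m.
v = −0.0535·114.8·0.95052·[1 + 0.0535·0.31068/0.18348] = -6.3652 m/s.
|v| = 6.3652 m/s = 6365.2 mm/s.

6370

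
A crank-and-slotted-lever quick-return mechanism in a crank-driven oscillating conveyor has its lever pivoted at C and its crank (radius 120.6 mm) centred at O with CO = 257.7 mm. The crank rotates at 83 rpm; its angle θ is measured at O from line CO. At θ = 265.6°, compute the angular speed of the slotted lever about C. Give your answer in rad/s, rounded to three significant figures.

ω = 8.692 rad/s (from 83 rpm).
Crank pin A relative to C: A = (d + r cosθ, r sinθ); lever angle φ = atan2(r sinθ, d + r cosθ).
Differentiating tanφ: φ̇ = rω(d cosθ + r)/(d² + r² + 2dr cosθ).
d² + r² + 2dr cosθ = |CA|² = 0.076185 m²;  d cosθ + r = +0.10083 m.
|ω_lever| = |0.1206·8.692·+0.10083| / 0.076185 = 1.3873 rad/s.

1.39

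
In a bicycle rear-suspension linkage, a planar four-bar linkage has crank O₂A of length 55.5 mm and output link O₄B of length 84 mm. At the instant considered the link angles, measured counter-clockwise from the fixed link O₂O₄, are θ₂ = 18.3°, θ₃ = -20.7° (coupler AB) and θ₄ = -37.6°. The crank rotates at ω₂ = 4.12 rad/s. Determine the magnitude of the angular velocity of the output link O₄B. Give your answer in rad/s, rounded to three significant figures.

5.89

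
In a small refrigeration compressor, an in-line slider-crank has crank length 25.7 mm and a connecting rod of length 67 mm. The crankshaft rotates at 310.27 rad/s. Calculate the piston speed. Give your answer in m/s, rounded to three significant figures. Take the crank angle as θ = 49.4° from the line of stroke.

7.63

ω = 310.3 rad/s
For an in-line slider-crank, x = r cosθ + √(L² − r² sin²θ), so v = −rω sinθ·[1 + r cosθ/√(L² − r² sin²θ)].
With r = 0.0257 m, L = 0.067 m, θ = 49.4°: √(L² − r² sin²θ) = 0.064095 m.
v = −0.0257·310.3·0.75927·[1 + 0.0257·0.65077/0.064095] = -7.6342 m/s.
|v| = 7.6342 m/s.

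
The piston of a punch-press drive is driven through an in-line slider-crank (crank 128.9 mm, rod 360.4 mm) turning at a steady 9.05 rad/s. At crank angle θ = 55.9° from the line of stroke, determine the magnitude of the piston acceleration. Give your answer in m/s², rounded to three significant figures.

4.57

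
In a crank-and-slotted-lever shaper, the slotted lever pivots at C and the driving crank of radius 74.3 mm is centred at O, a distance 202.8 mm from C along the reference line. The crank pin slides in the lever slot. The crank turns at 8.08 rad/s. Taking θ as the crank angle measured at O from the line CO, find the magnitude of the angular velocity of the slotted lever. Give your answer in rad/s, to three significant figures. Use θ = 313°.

1.90

ω = 8.08 rad/s
Crank pin A relative to C: A = (d + r cosθ, r sinθ); lever angle φ = atan2(r sinθ, d + r cosθ).
Differentiating tanφ: φ̇ = rω(d cosθ + r)/(d² + r² + 2dr cosθ).
d² + r² + 2dr cosθ = |CA|² = 0.0672011 m²;  d cosθ + r = +0.21261 m.
|ω_lever| = |0.0743·8.08·+0.21261| / 0.0672011 = 1.8994 rad/s.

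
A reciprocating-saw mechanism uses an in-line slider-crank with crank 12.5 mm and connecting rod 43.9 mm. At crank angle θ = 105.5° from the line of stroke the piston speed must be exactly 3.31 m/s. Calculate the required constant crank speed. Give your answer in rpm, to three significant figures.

2850

For an in-line slider-crank, |v_piston| = rω|sinθ|·[1 + r cosθ/√(L² − r² sin²θ)].
With r = 0.0125 m, L = 0.0439 m, θ = 105.5°: the bracketed kinematic factor |dx/dθ| = 0.011092 m.
ω = v/|dx/dθ| = 3.31/0.011092 = 298.41 rad/s.
N = 60ω/(2π) = 2849.6 rpm.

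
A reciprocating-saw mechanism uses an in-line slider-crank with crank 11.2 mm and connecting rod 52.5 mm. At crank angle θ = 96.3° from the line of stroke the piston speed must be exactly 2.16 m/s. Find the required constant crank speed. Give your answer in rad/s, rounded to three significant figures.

For an in-line slider-crank, |v_piston| = rω|sinθ|·[1 + r cosθ/√(L² − r² sin²θ)].
With r = 0.0112 m, L = 0.0525 m, θ = 96.3°: the bracketed kinematic factor |dx/dθ| = 0.010866 m.
ω = v/|dx/dθ| = 2.16/0.010866 = 198.79 rad/s.

199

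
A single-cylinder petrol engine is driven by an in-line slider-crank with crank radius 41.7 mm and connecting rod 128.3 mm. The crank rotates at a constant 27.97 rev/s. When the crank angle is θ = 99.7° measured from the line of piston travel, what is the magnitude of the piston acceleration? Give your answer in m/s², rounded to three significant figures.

632

ω = 2π·28 = 175.7 rad/s
x(θ) = r cosθ + √(L² − r² sin²θ); with ω constant, a = ω²·d²x/dθ².
d²x/dθ² = −r cosθ − r²(cos2θ)/√u − r⁴ sin²2θ/(4u^{3/2}),  u = L² − r² sin²θ = 0.0147714 m².
Substituting r = 0.0417 m, L = 0.1283 m, θ = 99.7°: d²x/dθ² = +0.020475 m.
a = ω²·d²x/dθ² = (175.7)²·(+0.020475) = +632.36 m/s²;  |a| = 632.36 m/s².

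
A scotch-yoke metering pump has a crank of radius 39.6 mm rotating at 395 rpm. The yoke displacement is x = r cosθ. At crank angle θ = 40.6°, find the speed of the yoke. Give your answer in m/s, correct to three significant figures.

ω = 41.36 rad/s (from 395 rpm).
x = r cosθ ⇒ ẋ = −rω sinθ.
|v| = rω|sinθ| = 0.0396·41.36·|sin 40.6°| = 1.066 m/s.

1.07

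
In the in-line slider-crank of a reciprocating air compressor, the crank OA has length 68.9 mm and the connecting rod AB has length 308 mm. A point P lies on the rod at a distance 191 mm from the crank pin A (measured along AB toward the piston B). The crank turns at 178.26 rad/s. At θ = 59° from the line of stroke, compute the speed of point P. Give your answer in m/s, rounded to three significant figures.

ω = 178.3 rad/s.  Crank-pin speed |V_A| = rω = 12.282 m/s, perpendicular to OA.
Rod angle: sinφ = −(r/L) sinθ ⇒ φ = -11.055°; ω_rod = −rω cosθ/√(L²−r²sin²θ) = -20.926 rad/s.
V_P = V_A + ω_rod × AP, with AP = 0.191 m along the rod.
Components: V_Px = −rω sinθ − a·ω_rod·sinφ = -11.294 m/s;  V_Py = rω cosθ + a·ω_rod·cosφ = +2.403 m/s.
|V_P| = √(V_Px² + V_Py²) = 11.547 m/s.

11.5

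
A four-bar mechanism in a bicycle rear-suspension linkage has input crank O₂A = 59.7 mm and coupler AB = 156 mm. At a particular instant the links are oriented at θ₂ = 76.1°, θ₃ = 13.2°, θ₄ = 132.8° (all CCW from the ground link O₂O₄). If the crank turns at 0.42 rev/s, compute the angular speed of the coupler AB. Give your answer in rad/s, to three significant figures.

ω₂ = 2.639 rad/s (from 0.42 rev/s).
Differentiating the loop-closure r₂e^{iθ₂}+r₃e^{iθ₃}=r₁+r₄e^{iθ₄} gives r₂ω₂e^{iθ₂}+r₃ω₃e^{iθ₃}=r₄ω₄e^{iθ₄}.
Eliminating the other unknown: ω₃ = r₂ω₂ sin(θ₄−θ₂) / [r₃ sin(θ₃−θ₄)].
Numerator sine = +0.83581; denominator sine = -0.86949.
Result = 0.0597·2.639·(+0.83581) / (0.156·(-0.86949)) = -0.97077 rad/s; magnitude 0.97077 rad/s.

0.971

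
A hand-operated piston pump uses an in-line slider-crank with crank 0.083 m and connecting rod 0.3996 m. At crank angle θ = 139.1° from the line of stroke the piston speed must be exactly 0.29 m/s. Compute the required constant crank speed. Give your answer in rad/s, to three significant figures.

For an in-line slider-crank, |v_piston| = rω|sinθ|·[1 + r cosθ/√(L² − r² sin²θ)].
With r = 0.083 m, L = 0.3996 m, θ = 139.1°: the bracketed kinematic factor |dx/dθ| = 0.045732 m.
ω = v/|dx/dθ| = 0.29/0.045732 = 6.3413 rad/s.

6.34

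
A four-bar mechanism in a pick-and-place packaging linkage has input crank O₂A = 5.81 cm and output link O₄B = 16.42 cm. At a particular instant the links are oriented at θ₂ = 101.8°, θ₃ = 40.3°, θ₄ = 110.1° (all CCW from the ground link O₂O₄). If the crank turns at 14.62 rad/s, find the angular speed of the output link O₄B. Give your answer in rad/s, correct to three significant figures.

ω₂ = 14.62 rad/s
Differentiating the loop-closure r₂e^{iθ₂}+r₃e^{iθ₃}=r₁+r₄e^{iθ₄} gives r₂ω₂e^{iθ₂}+r₃ω₃e^{iθ₃}=r₄ω₄e^{iθ₄}.
Eliminating the other unknown: ω₄ = r₂ω₂ sin(θ₂−θ₃) / [r₄ sin(θ₄−θ₃)].
Numerator sine = +0.87882; denominator sine = +0.93849.
Result = 0.0581·14.62·(+0.87882) / (0.1642·(+0.93849)) = +4.8442 rad/s; magnitude 4.8442 rad/s.

4.84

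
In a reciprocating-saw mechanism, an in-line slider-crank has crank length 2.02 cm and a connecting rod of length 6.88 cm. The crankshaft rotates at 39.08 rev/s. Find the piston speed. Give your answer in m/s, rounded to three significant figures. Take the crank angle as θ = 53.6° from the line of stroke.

4.71

ω = 2π·39.1 = 245.5 rad/s
For an in-line slider-crank, x = r cosθ + √(L² − r² sin²θ), so v = −rω sinθ·[1 + r cosθ/√(L² − r² sin²θ)].
With r = 0.0202 m, L = 0.0688 m, θ = 53.6°: √(L² − r² sin²θ) = 0.066851 m.
v = −0.0202·245.5·0.80489·[1 + 0.0202·0.59342/0.066851] = -4.7082 m/s.
|v| = 4.7082 m/s.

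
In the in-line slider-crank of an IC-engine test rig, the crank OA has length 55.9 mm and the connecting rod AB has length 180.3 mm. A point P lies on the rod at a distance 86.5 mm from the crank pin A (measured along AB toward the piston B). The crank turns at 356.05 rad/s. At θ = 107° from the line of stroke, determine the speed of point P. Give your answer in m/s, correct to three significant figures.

ω = 356.1 rad/s.  Crank-pin speed |V_A| = rω = 19.903 m/s, perpendicular to OA.
Rod angle: sinφ = −(r/L) sinθ ⇒ φ = -17.247°; ω_rod = −rω cosθ/√(L²−r²sin²θ) = +33.794 rad/s.
V_P = V_A + ω_rod × AP, with AP = 0.0865 m along the rod.
Components: V_Px = −rω sinθ − a·ω_rod·sinφ = -18.167 m/s;  V_Py = rω cosθ + a·ω_rod·cosφ = -3.0274 m/s.
|V_P| = √(V_Px² + V_Py²) = 18.417 m/s.

18.4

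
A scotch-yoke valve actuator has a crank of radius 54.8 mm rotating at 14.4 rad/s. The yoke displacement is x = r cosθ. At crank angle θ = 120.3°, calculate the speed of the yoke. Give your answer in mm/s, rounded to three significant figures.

681

ω = 14.4 rad/s
x = r cosθ ⇒ ẋ = −rω sinθ.
|v| = rω|sinθ| = 0.0548·14.4·|sin 120.3°| = 0.68132 m/s = 681.32 mm/s.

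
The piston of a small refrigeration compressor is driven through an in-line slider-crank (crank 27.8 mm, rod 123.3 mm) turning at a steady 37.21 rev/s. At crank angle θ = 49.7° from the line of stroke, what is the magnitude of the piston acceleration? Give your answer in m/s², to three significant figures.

930

ω = 2π·37.2 = 233.8 rad/s
x(θ) = r cosθ + √(L² − r² sin²θ); with ω constant, a = ω²·d²x/dθ².
d²x/dθ² = −r cosθ − r²(cos2θ)/√u − r⁴ sin²2θ/(4u^{3/2}),  u = L² − r² sin²θ = 0.0147534 m².
Substituting r = 0.0278 m, L = 0.1233 m, θ = 49.7°: d²x/dθ² = -0.017023 m.
a = ω²·d²x/dθ² = (233.8)²·(-0.017023) = -930.48 m/s²;  |a| = 930.48 m/s².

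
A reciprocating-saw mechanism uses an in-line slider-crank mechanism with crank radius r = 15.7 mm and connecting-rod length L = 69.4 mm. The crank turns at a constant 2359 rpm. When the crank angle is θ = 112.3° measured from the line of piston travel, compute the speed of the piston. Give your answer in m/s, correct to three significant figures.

3.27

ω = 2π·2359/60 = 247 rad/s
For an in-line slider-crank, x = r cosθ + √(L² − r² sin²θ), so v = −rω sinθ·[1 + r cosθ/√(L² − r² sin²θ)].
With r = 0.0157 m, L = 0.0694 m, θ = 112.3°: √(L² − r² sin²θ) = 0.067863 m.
v = −0.0157·247·0.92521·[1 + 0.0157·-0.37946/0.067863] = -3.2734 m/s.
|v| = 3.2734 m/s.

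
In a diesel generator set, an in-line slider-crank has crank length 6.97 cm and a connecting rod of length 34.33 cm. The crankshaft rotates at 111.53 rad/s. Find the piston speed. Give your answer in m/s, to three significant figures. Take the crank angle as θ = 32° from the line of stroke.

ω = 111.5 rad/s
For an in-line slider-crank, x = r cosθ + √(L² − r² sin²θ), so v = −rω sinθ·[1 + r cosθ/√(L² − r² sin²θ)].
With r = 0.0697 m, L = 0.3433 m, θ = 32°: √(L² − r² sin²θ) = 0.34131 m.
v = −0.0697·111.5·0.52992·[1 + 0.0697·0.84805/0.34131] = -4.8328 m/s.
|v| = 4.8328 m/s.

4.83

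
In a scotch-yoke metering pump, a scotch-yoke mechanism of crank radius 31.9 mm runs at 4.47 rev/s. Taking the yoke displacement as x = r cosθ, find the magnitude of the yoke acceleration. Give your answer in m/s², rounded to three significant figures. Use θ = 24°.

ω = 28.09 rad/s (from 4.47 rev/s).
x = r cosθ ⇒ ẍ = −rω² cosθ (ω constant).
|a| = rω²|cosθ| = 0.0319·(28.09)²·|cos 24°| = 22.988 m/s².

23.0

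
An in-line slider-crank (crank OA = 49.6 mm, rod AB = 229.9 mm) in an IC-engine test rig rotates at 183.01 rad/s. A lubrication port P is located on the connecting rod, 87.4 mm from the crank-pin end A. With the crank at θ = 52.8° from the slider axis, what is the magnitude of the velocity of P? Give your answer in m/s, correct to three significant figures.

ω = 183 rad/s.  Crank-pin speed |V_A| = rω = 9.0773 m/s, perpendicular to OA.
Rod angle: sinφ = −(r/L) sinθ ⇒ φ = -9.895°; ω_rod = −rω cosθ/√(L²−r²sin²θ) = -24.232 rad/s.
V_P = V_A + ω_rod × AP, with AP = 0.0874 m along the rod.
Components: V_Px = −rω sinθ − a·ω_rod·sinφ = -7.5943 m/s;  V_Py = rω cosθ + a·ω_rod·cosφ = +3.4017 m/s.
|V_P| = √(V_Px² + V_Py²) = 8.3214 m/s.

8.32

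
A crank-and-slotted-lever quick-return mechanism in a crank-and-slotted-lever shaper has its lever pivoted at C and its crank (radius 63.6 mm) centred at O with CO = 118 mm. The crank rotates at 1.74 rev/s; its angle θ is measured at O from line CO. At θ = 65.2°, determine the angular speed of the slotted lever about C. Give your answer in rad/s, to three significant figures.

ω = 10.93 rad/s (from 1.74 rev/s).
Crank pin A relative to C: A = (d + r cosθ, r sinθ); lever angle φ = atan2(r sinθ, d + r cosθ).
Differentiating tanφ: φ̇ = rω(d cosθ + r)/(d² + r² + 2dr cosθ).
d² + r² + 2dr cosθ = |CA|² = 0.0242648 m²;  d cosθ + r = +0.1131 m.
|ω_lever| = |0.0636·10.93·+0.1131| / 0.0242648 = 3.2408 rad/s.

3.24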